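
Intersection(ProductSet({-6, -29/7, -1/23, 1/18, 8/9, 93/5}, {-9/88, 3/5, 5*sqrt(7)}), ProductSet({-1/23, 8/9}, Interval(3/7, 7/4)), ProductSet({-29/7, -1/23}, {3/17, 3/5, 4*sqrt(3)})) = ProductSet({-1/23}, {3/5})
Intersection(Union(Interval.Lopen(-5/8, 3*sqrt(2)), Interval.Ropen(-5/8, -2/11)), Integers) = Range(0, 5, 1)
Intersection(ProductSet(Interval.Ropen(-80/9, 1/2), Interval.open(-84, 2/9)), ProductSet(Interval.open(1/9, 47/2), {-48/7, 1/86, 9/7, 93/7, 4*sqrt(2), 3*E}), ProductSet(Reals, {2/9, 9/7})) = EmptySet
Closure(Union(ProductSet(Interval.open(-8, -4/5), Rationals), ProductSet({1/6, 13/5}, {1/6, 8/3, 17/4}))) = Union(ProductSet({1/6, 13/5}, {1/6, 8/3, 17/4}), ProductSet(Interval(-8, -4/5), Reals))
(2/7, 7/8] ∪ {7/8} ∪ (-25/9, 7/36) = (-25/9, 7/36) ∪ (2/7, 7/8]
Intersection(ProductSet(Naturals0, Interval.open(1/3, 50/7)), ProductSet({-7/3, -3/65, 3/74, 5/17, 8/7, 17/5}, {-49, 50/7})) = EmptySet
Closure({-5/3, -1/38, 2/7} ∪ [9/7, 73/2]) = {-5/3, -1/38, 2/7} ∪ [9/7, 73/2]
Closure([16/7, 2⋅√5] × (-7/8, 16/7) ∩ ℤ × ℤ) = {3, 4} × {0, 1, 2}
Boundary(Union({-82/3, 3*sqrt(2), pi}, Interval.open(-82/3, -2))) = {-82/3, -2, 3*sqrt(2), pi}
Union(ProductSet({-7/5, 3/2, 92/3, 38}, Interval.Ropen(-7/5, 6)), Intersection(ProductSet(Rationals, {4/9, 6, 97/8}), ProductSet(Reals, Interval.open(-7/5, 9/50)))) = ProductSet({-7/5, 3/2, 92/3, 38}, Interval.Ropen(-7/5, 6))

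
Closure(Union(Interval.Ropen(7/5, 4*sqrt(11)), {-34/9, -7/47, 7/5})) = Union({-34/9, -7/47}, Interval(7/5, 4*sqrt(11)))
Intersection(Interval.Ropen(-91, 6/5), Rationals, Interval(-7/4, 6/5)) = Intersection(Interval.Ropen(-7/4, 6/5), Rationals)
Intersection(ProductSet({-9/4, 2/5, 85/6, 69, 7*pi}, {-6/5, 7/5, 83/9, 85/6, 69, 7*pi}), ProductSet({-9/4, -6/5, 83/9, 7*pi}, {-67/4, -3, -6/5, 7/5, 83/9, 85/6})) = ProductSet({-9/4, 7*pi}, {-6/5, 7/5, 83/9, 85/6})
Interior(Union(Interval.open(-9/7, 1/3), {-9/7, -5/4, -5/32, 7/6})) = Interval.open(-9/7, 1/3)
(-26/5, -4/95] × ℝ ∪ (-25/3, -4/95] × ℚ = ((-25/3, -4/95] × ℚ) ∪ ((-26/5, -4/95] × ℝ)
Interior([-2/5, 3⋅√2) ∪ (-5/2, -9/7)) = (-5/2, -9/7) ∪ (-2/5, 3⋅√2)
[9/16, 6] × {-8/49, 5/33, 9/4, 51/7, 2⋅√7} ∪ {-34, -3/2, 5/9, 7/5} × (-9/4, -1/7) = ({-34, -3/2, 5/9, 7/5} × (-9/4, -1/7)) ∪ ([9/16, 6] × {-8/49, 5/33, 9/4, 51/7, 2⋅√7})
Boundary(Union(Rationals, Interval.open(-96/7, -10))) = Union(Interval(-oo, -96/7), Interval(-10, oo))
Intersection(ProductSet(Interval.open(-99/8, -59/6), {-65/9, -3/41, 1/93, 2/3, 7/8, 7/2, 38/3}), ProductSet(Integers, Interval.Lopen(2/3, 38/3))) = ProductSet(Range(-12, -9, 1), {7/8, 7/2, 38/3})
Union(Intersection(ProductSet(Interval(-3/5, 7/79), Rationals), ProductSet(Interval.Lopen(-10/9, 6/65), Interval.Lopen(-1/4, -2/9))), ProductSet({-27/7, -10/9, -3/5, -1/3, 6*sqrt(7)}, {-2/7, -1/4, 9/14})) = Union(ProductSet({-27/7, -10/9, -3/5, -1/3, 6*sqrt(7)}, {-2/7, -1/4, 9/14}), ProductSet(Interval(-3/5, 7/79), Intersection(Interval.Lopen(-1/4, -2/9), Rationals)))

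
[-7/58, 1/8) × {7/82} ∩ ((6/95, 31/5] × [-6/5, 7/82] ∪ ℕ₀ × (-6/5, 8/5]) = ({0} ∪ (6/95, 1/8)) × {7/82}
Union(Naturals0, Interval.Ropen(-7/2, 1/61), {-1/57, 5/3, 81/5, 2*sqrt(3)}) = Union({5/3, 81/5, 2*sqrt(3)}, Interval.Ropen(-7/2, 1/61), Naturals0)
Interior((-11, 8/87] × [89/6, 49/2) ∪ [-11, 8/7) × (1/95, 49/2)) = (-11, 8/7) × (1/95, 49/2)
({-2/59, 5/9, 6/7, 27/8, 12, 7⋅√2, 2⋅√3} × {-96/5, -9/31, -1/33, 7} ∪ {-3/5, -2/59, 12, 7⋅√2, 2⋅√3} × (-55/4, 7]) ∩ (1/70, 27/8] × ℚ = {5/9, 6/7, 27/8} × {-96/5, -9/31, -1/33, 7}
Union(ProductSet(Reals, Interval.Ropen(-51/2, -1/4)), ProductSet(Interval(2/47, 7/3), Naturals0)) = Union(ProductSet(Interval(2/47, 7/3), Naturals0), ProductSet(Reals, Interval.Ropen(-51/2, -1/4)))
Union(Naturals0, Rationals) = Rationals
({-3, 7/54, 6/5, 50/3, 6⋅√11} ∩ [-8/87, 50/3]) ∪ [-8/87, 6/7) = [-8/87, 6/7) ∪ {6/5, 50/3}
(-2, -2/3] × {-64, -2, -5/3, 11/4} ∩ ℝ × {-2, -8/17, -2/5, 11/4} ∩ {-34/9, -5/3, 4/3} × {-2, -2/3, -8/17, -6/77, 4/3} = {-5/3} × {-2}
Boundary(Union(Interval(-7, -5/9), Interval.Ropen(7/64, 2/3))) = {-7, -5/9, 7/64, 2/3}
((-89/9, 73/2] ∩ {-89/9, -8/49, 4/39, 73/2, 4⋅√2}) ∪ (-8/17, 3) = (-8/17, 3) ∪ {73/2, 4⋅√2}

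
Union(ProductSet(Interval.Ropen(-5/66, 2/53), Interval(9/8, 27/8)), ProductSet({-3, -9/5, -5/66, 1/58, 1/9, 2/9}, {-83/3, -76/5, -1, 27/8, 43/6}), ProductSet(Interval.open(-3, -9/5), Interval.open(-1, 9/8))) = Union(ProductSet({-3, -9/5, -5/66, 1/58, 1/9, 2/9}, {-83/3, -76/5, -1, 27/8, 43/6}), ProductSet(Interval.open(-3, -9/5), Interval.open(-1, 9/8)), ProductSet(Interval.Ropen(-5/66, 2/53), Interval(9/8, 27/8)))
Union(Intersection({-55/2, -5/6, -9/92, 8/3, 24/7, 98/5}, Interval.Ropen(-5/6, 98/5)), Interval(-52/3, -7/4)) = Union({-5/6, -9/92, 8/3, 24/7}, Interval(-52/3, -7/4))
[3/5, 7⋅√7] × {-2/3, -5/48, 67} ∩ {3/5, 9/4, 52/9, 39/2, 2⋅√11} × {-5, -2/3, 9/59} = {3/5, 9/4, 52/9, 2⋅√11} × {-2/3}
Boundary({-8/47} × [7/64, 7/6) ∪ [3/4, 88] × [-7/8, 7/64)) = ({-8/47} × [7/64, 7/6]) ∪ ({3/4, 88} × [-7/8, 7/64]) ∪ ([3/4, 88] × {-7/8, 7/64})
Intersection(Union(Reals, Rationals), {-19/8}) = {-19/8}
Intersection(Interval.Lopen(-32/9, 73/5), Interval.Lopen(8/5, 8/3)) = Interval.Lopen(8/5, 8/3)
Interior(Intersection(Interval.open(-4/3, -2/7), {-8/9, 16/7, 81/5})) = EmptySet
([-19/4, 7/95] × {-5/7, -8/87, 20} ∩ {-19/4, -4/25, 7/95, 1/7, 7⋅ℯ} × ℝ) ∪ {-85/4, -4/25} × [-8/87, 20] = ({-85/4, -4/25} × [-8/87, 20]) ∪ ({-19/4, -4/25, 7/95} × {-5/7, -8/87, 20})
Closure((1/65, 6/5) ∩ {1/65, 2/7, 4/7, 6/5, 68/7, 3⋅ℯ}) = {2/7, 4/7}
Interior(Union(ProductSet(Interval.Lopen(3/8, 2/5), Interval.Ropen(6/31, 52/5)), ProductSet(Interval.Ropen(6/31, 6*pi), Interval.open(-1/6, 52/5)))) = ProductSet(Interval.open(6/31, 6*pi), Interval.open(-1/6, 52/5))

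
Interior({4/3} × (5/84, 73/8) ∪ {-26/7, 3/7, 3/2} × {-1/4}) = ∅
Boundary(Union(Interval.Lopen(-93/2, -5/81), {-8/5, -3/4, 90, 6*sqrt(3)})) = {-93/2, -5/81, 90, 6*sqrt(3)}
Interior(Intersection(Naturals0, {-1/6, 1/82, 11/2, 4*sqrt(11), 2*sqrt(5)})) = EmptySet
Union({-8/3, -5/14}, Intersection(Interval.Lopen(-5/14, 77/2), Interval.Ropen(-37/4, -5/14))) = {-8/3, -5/14}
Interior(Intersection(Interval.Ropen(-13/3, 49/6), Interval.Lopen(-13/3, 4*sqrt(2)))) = Interval.open(-13/3, 4*sqrt(2))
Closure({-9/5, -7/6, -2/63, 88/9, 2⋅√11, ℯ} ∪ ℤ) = ℤ ∪ {-9/5, -7/6, -2/63, 88/9, 2⋅√11, ℯ}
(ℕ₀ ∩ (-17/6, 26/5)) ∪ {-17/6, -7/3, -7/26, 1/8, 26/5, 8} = {-17/6, -7/3, -7/26, 1/8, 26/5, 8} ∪ {0, 1, …, 5}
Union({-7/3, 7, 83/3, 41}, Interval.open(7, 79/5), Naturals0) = Union({-7/3, 83/3}, Interval.Ropen(7, 79/5), Naturals0)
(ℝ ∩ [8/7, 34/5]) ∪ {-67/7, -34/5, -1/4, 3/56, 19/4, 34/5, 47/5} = {-67/7, -34/5, -1/4, 3/56, 47/5} ∪ [8/7, 34/5]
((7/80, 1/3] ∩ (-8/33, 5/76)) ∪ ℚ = ℚ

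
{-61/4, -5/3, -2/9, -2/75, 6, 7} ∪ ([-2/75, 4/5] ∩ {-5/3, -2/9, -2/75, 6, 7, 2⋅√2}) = {-61/4, -5/3, -2/9, -2/75, 6, 7}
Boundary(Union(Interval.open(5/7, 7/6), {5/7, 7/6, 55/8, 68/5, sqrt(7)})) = {5/7, 7/6, 55/8, 68/5, sqrt(7)}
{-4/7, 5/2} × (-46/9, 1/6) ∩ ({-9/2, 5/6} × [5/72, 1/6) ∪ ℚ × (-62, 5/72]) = {-4/7, 5/2} × (-46/9, 5/72]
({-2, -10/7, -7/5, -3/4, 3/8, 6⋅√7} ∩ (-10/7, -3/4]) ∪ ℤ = ℤ ∪ {-7/5, -3/4}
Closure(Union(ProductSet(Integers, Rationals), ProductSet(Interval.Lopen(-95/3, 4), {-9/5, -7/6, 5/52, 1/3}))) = Union(ProductSet(Integers, Reals), ProductSet(Interval(-95/3, 4), {-9/5, -7/6, 5/52, 1/3}))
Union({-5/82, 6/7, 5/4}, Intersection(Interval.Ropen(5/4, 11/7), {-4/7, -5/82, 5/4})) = {-5/82, 6/7, 5/4}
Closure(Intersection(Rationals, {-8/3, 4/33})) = {-8/3, 4/33}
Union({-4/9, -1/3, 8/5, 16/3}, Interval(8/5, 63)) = Union({-4/9, -1/3}, Interval(8/5, 63))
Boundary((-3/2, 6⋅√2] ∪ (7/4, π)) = {-3/2, 6⋅√2}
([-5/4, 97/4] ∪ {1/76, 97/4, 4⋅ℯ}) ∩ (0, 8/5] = (0, 8/5]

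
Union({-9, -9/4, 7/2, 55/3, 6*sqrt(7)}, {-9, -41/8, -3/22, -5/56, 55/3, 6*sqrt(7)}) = {-9, -41/8, -9/4, -3/22, -5/56, 7/2, 55/3, 6*sqrt(7)}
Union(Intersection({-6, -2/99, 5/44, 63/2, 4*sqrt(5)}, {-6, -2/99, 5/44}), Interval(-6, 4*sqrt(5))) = Interval(-6, 4*sqrt(5))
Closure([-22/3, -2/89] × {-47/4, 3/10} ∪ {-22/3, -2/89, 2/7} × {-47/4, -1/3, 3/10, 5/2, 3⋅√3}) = ([-22/3, -2/89] × {-47/4, 3/10}) ∪ ({-22/3, -2/89, 2/7} × {-47/4, -1/3, 3/10, 5/2, 3⋅√3})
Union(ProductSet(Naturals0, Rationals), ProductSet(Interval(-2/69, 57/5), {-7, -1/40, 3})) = Union(ProductSet(Interval(-2/69, 57/5), {-7, -1/40, 3}), ProductSet(Naturals0, Rationals))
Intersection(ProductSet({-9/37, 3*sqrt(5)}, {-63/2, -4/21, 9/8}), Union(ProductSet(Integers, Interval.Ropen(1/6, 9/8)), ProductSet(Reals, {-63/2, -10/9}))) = ProductSet({-9/37, 3*sqrt(5)}, {-63/2})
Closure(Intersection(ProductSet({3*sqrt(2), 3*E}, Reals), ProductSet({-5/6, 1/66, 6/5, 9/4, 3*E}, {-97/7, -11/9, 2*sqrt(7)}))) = ProductSet({3*E}, {-97/7, -11/9, 2*sqrt(7)})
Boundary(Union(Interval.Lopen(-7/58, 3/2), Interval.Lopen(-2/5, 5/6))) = {-2/5, 3/2}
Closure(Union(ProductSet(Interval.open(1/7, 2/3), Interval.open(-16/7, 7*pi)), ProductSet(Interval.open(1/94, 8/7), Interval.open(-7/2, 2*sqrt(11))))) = Union(ProductSet({1/94, 8/7}, Interval(-7/2, 2*sqrt(11))), ProductSet({1/7, 2/3}, Interval(2*sqrt(11), 7*pi)), ProductSet(Interval(1/94, 8/7), {-7/2}), ProductSet(Interval.open(1/94, 8/7), Interval.open(-7/2, 2*sqrt(11))), ProductSet(Interval(1/7, 2/3), {7*pi}), ProductSet(Interval.open(1/7, 2/3), Interval.open(-16/7, 7*pi)), ProductSet(Union(Interval(1/94, 1/7), Interval(2/3, 8/7)), {-7/2, 2*sqrt(11)}))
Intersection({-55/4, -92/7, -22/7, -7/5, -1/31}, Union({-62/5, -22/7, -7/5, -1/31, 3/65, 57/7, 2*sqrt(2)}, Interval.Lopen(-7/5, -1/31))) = {-22/7, -7/5, -1/31}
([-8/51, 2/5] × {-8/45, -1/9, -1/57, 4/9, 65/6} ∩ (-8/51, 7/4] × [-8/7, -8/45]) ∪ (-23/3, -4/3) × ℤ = ((-23/3, -4/3) × ℤ) ∪ ((-8/51, 2/5] × {-8/45})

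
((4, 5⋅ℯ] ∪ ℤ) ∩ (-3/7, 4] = {0, 1, …, 4}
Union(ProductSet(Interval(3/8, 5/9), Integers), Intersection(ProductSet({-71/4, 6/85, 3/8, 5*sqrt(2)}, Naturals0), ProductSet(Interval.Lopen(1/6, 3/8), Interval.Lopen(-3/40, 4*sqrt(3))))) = ProductSet(Interval(3/8, 5/9), Integers)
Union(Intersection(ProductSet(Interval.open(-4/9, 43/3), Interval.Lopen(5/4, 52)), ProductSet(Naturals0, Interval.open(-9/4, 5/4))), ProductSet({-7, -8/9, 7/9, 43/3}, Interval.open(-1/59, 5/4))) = ProductSet({-7, -8/9, 7/9, 43/3}, Interval.open(-1/59, 5/4))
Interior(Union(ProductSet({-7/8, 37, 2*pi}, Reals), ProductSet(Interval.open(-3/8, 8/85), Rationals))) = EmptySet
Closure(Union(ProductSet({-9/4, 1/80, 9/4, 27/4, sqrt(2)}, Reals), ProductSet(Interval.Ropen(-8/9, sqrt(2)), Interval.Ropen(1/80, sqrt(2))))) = Union(ProductSet({-8/9, sqrt(2)}, Interval(1/80, sqrt(2))), ProductSet({-9/4, 1/80, 9/4, 27/4, sqrt(2)}, Interval(-oo, oo)), ProductSet(Interval(-8/9, sqrt(2)), {1/80, sqrt(2)}), ProductSet(Interval.Ropen(-8/9, sqrt(2)), Interval.Ropen(1/80, sqrt(2))))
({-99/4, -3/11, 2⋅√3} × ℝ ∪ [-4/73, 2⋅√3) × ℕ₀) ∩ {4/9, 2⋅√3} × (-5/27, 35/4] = ({4/9} × {0, 1, …, 8}) ∪ ({2⋅√3} × (-5/27, 35/4])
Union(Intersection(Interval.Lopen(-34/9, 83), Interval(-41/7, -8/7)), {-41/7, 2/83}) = Union({-41/7, 2/83}, Interval.Lopen(-34/9, -8/7))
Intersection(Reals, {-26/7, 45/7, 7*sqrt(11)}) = {-26/7, 45/7, 7*sqrt(11)}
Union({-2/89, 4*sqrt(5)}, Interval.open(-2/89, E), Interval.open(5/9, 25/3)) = Union({4*sqrt(5)}, Interval.Ropen(-2/89, 25/3))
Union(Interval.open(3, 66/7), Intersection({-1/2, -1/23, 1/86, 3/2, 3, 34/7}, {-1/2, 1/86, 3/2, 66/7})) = Union({-1/2, 1/86, 3/2}, Interval.open(3, 66/7))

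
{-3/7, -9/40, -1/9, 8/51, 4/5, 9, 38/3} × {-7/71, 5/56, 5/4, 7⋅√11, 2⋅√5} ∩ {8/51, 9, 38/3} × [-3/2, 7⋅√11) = {8/51, 9, 38/3} × {-7/71, 5/56, 5/4, 2⋅√5}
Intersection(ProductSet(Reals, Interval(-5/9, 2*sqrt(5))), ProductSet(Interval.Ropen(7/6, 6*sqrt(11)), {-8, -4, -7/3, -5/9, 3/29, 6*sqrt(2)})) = ProductSet(Interval.Ropen(7/6, 6*sqrt(11)), {-5/9, 3/29})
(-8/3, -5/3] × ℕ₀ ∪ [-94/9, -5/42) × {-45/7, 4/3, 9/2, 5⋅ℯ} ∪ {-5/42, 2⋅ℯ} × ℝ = ({-5/42, 2⋅ℯ} × ℝ) ∪ ((-8/3, -5/3] × ℕ₀) ∪ ([-94/9, -5/42) × {-45/7, 4/3, 9/2, 5⋅ℯ})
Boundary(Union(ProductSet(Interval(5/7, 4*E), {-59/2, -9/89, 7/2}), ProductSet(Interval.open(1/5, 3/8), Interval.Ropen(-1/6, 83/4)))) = Union(ProductSet({1/5, 3/8}, Interval(-1/6, 83/4)), ProductSet(Interval(1/5, 3/8), {-1/6, 83/4}), ProductSet(Interval(5/7, 4*E), {-59/2, -9/89, 7/2}))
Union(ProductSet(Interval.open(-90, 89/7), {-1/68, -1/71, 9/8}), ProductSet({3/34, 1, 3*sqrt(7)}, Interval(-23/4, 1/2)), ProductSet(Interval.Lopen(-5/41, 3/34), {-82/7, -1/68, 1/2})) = Union(ProductSet({3/34, 1, 3*sqrt(7)}, Interval(-23/4, 1/2)), ProductSet(Interval.open(-90, 89/7), {-1/68, -1/71, 9/8}), ProductSet(Interval.Lopen(-5/41, 3/34), {-82/7, -1/68, 1/2}))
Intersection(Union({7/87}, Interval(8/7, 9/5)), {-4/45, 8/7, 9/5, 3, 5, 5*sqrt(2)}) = {8/7, 9/5}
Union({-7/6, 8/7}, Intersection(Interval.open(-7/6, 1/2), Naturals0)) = Union({-7/6, 8/7}, Range(0, 1, 1))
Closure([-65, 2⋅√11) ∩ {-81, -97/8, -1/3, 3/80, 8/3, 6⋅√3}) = {-97/8, -1/3, 3/80, 8/3}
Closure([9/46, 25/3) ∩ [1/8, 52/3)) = [9/46, 25/3]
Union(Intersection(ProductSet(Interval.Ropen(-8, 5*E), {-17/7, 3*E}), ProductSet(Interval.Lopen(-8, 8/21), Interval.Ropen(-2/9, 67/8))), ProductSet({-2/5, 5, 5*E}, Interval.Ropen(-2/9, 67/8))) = Union(ProductSet({-2/5, 5, 5*E}, Interval.Ropen(-2/9, 67/8)), ProductSet(Interval.Lopen(-8, 8/21), {3*E}))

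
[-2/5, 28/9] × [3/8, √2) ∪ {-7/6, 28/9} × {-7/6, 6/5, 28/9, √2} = ({-7/6, 28/9} × {-7/6, 6/5, 28/9, √2}) ∪ ([-2/5, 28/9] × [3/8, √2))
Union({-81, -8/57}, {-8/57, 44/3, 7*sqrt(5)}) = {-81, -8/57, 44/3, 7*sqrt(5)}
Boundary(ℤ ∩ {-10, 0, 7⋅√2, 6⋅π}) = {-10, 0}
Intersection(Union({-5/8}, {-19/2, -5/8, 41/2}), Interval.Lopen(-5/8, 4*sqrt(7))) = EmptySet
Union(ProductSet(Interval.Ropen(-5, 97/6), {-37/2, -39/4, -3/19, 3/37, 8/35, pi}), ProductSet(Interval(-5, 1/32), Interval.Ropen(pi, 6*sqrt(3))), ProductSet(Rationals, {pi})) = Union(ProductSet(Interval(-5, 1/32), Interval.Ropen(pi, 6*sqrt(3))), ProductSet(Interval.Ropen(-5, 97/6), {-37/2, -39/4, -3/19, 3/37, 8/35, pi}), ProductSet(Rationals, {pi}))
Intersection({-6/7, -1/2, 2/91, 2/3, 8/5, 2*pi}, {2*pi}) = {2*pi}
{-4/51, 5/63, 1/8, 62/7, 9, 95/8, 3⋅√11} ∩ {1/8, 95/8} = {1/8, 95/8}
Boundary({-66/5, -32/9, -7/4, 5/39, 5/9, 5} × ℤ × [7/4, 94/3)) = {-66/5, -32/9, -7/4, 5/39, 5/9, 5} × ℤ × [7/4, 94/3]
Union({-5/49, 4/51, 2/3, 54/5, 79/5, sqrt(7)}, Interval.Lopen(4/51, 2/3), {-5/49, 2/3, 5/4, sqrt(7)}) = Union({-5/49, 5/4, 54/5, 79/5, sqrt(7)}, Interval(4/51, 2/3))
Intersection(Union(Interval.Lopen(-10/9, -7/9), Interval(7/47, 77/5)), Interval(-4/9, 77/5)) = Interval(7/47, 77/5)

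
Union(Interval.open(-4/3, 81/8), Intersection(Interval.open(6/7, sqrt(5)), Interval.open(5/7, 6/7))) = Interval.open(-4/3, 81/8)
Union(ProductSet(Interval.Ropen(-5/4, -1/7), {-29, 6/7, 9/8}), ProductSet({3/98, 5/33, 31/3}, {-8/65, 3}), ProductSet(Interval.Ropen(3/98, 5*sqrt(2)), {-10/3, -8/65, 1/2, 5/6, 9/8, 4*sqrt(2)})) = Union(ProductSet({3/98, 5/33, 31/3}, {-8/65, 3}), ProductSet(Interval.Ropen(-5/4, -1/7), {-29, 6/7, 9/8}), ProductSet(Interval.Ropen(3/98, 5*sqrt(2)), {-10/3, -8/65, 1/2, 5/6, 9/8, 4*sqrt(2)}))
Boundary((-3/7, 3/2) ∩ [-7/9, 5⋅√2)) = {-3/7, 3/2}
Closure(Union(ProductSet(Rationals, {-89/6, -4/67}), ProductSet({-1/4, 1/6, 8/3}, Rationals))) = Union(ProductSet({-1/4, 1/6, 8/3}, Reals), ProductSet(Reals, {-89/6, -4/67}))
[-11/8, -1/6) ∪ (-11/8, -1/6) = [-11/8, -1/6)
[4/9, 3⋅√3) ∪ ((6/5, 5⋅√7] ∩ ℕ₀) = [4/9, 3⋅√3) ∪ {2, 3, …, 13}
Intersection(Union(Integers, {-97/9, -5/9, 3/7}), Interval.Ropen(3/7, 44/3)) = Union({3/7}, Range(1, 15, 1))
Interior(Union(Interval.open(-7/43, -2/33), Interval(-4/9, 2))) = Interval.open(-4/9, 2)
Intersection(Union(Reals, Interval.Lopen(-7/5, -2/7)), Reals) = Interval(-oo, oo)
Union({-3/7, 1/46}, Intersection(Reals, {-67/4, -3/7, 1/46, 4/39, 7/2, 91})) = {-67/4, -3/7, 1/46, 4/39, 7/2, 91}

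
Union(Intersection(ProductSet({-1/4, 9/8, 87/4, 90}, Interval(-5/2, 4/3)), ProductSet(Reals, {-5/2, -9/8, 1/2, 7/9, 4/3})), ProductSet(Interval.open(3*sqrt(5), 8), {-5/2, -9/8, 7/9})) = Union(ProductSet({-1/4, 9/8, 87/4, 90}, {-5/2, -9/8, 1/2, 7/9, 4/3}), ProductSet(Interval.open(3*sqrt(5), 8), {-5/2, -9/8, 7/9}))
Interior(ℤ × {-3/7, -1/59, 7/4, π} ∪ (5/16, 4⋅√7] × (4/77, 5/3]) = (5/16, 4⋅√7) × (4/77, 5/3)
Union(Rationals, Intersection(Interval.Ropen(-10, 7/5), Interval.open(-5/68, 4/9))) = Union(Interval(-5/68, 4/9), Rationals)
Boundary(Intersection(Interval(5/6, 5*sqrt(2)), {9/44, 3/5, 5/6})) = {5/6}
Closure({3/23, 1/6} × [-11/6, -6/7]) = {3/23, 1/6} × [-11/6, -6/7]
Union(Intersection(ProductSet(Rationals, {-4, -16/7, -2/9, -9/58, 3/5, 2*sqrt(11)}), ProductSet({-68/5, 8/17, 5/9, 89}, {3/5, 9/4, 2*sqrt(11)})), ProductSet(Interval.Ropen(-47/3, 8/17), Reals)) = Union(ProductSet({-68/5, 8/17, 5/9, 89}, {3/5, 2*sqrt(11)}), ProductSet(Interval.Ropen(-47/3, 8/17), Reals))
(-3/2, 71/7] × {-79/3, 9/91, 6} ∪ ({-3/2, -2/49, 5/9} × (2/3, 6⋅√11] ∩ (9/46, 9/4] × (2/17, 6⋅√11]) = ((-3/2, 71/7] × {-79/3, 9/91, 6}) ∪ ({5/9} × (2/3, 6⋅√11])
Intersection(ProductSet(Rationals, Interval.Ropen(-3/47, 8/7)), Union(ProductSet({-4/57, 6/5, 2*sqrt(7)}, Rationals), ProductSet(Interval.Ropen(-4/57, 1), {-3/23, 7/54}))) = Union(ProductSet({-4/57, 6/5}, Intersection(Interval.Ropen(-3/47, 8/7), Rationals)), ProductSet(Intersection(Interval.Ropen(-4/57, 1), Rationals), {7/54}))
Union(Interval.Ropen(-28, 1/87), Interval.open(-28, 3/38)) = Interval.Ropen(-28, 3/38)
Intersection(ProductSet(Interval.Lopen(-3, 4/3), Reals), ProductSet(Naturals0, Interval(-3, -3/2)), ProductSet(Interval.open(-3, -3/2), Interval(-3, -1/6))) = EmptySet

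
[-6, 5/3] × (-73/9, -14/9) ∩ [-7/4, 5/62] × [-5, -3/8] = [-7/4, 5/62] × [-5, -14/9)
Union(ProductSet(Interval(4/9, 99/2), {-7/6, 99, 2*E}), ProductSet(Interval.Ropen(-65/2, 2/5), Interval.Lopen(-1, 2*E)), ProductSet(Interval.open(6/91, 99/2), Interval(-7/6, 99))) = Union(ProductSet(Interval.Ropen(-65/2, 2/5), Interval.Lopen(-1, 2*E)), ProductSet(Interval.open(6/91, 99/2), Interval(-7/6, 99)), ProductSet(Interval(4/9, 99/2), {-7/6, 99, 2*E}))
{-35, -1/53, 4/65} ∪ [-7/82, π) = {-35} ∪ [-7/82, π)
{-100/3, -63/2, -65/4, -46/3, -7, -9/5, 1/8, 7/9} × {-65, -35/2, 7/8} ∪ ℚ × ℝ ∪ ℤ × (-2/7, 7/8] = ℚ × ℝ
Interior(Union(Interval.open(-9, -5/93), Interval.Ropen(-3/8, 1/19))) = Interval.open(-9, 1/19)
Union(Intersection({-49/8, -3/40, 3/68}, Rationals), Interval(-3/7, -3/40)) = Union({-49/8, 3/68}, Interval(-3/7, -3/40))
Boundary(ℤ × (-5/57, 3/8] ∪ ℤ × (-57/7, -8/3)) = ℤ × ([-57/7, -8/3] ∪ [-5/57, 3/8])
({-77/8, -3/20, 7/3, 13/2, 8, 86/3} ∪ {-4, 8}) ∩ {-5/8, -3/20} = {-3/20}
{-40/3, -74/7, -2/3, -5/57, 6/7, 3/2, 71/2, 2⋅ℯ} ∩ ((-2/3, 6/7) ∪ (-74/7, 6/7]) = {-2/3, -5/57, 6/7}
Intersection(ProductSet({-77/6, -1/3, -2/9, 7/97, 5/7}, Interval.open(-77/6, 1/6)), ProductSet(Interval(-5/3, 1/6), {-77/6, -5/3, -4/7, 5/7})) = ProductSet({-1/3, -2/9, 7/97}, {-5/3, -4/7})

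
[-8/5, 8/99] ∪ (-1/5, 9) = [-8/5, 9)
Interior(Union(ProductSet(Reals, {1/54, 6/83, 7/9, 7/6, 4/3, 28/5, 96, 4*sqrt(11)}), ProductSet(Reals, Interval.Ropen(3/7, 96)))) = ProductSet(Reals, Interval.open(3/7, 96))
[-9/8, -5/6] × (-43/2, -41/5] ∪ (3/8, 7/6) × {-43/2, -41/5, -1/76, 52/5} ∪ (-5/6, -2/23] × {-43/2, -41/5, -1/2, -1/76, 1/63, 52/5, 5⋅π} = ([-9/8, -5/6] × (-43/2, -41/5]) ∪ ((3/8, 7/6) × {-43/2, -41/5, -1/76, 52/5}) ∪ ((-5/6, -2/23] × {-43/2, -41/5, -1/2, -1/76, 1/63, 52/5, 5⋅π})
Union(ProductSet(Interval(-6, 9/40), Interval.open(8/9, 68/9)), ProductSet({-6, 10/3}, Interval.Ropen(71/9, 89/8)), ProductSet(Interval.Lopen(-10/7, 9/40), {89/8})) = Union(ProductSet({-6, 10/3}, Interval.Ropen(71/9, 89/8)), ProductSet(Interval(-6, 9/40), Interval.open(8/9, 68/9)), ProductSet(Interval.Lopen(-10/7, 9/40), {89/8}))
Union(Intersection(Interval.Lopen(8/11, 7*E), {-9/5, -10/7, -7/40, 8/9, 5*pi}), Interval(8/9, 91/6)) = Union({5*pi}, Interval(8/9, 91/6))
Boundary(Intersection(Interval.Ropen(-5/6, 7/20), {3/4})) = EmptySet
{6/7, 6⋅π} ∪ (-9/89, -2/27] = (-9/89, -2/27] ∪ {6/7, 6⋅π}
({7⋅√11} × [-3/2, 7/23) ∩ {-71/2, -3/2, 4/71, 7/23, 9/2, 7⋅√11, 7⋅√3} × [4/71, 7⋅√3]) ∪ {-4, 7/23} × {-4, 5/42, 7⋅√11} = ({7⋅√11} × [4/71, 7/23)) ∪ ({-4, 7/23} × {-4, 5/42, 7⋅√11})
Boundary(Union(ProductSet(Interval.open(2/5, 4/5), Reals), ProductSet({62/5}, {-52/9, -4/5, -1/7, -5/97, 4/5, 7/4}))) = Union(ProductSet({62/5}, {-52/9, -4/5, -1/7, -5/97, 4/5, 7/4}), ProductSet({2/5, 4/5}, Reals))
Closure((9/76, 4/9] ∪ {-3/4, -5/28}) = {-3/4, -5/28} ∪ [9/76, 4/9]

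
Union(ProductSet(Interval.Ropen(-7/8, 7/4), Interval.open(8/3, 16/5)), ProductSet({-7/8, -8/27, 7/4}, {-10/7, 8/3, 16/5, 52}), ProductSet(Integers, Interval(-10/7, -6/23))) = Union(ProductSet({-7/8, -8/27, 7/4}, {-10/7, 8/3, 16/5, 52}), ProductSet(Integers, Interval(-10/7, -6/23)), ProductSet(Interval.Ropen(-7/8, 7/4), Interval.open(8/3, 16/5)))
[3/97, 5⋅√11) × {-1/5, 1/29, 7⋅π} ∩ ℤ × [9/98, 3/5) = ∅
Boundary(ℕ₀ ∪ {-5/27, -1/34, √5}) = {-5/27, -1/34, √5} ∪ ℕ₀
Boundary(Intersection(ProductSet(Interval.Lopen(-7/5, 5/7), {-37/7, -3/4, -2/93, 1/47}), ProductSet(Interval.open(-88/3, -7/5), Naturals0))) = EmptySet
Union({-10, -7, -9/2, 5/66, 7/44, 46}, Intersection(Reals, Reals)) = Reals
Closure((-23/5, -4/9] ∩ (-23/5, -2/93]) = [-23/5, -4/9]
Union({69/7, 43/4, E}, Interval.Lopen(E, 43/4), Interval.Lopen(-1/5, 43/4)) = Interval.Lopen(-1/5, 43/4)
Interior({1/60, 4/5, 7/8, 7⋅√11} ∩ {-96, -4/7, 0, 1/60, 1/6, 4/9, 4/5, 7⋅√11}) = ∅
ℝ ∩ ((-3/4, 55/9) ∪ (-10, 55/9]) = (-10, 55/9]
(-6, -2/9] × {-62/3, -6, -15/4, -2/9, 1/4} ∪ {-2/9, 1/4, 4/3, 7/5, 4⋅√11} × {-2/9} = ((-6, -2/9] × {-62/3, -6, -15/4, -2/9, 1/4}) ∪ ({-2/9, 1/4, 4/3, 7/5, 4⋅√11} × {-2/9})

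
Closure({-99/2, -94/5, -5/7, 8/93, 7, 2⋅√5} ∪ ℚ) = ℝ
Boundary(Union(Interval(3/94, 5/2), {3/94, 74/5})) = {3/94, 5/2, 74/5}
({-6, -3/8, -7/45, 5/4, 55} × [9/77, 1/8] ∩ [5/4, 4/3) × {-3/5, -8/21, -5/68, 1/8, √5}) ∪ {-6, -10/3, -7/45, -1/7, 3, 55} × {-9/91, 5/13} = ({5/4} × {1/8}) ∪ ({-6, -10/3, -7/45, -1/7, 3, 55} × {-9/91, 5/13})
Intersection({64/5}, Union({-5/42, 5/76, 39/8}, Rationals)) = {64/5}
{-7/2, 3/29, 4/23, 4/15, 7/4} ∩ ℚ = {-7/2, 3/29, 4/23, 4/15, 7/4}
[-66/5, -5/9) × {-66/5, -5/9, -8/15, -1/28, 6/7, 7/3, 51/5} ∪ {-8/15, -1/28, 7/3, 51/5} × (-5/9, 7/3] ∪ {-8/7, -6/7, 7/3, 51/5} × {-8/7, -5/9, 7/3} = ({-8/7, -6/7, 7/3, 51/5} × {-8/7, -5/9, 7/3}) ∪ ({-8/15, -1/28, 7/3, 51/5} × (-5/9, 7/3]) ∪ ([-66/5, -5/9) × {-66/5, -5/9, -8/15, -1/28, 6/7, 7/3, 51/5})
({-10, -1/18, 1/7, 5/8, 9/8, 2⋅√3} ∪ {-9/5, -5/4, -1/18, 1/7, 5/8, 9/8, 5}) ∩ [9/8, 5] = {9/8, 5, 2⋅√3}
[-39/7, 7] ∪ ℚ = ℚ ∪ [-39/7, 7]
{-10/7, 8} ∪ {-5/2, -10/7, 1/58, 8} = {-5/2, -10/7, 1/58, 8}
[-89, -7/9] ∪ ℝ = (-∞, ∞)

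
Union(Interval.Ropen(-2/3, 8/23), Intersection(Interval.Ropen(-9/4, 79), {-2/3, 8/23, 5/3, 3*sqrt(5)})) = Union({5/3, 3*sqrt(5)}, Interval(-2/3, 8/23))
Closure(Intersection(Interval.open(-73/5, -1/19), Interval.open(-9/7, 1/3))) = Interval(-9/7, -1/19)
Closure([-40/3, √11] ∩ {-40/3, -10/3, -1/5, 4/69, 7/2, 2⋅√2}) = {-40/3, -10/3, -1/5, 4/69, 2⋅√2}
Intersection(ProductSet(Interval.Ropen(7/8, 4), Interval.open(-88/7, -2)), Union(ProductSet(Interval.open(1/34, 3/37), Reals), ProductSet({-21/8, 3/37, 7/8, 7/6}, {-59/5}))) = ProductSet({7/8, 7/6}, {-59/5})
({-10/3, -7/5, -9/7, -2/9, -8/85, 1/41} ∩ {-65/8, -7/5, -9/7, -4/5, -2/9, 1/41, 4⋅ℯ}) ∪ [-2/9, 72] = {-7/5, -9/7} ∪ [-2/9, 72]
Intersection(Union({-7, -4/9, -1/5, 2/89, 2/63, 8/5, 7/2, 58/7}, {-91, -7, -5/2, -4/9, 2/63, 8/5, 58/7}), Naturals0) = EmptySet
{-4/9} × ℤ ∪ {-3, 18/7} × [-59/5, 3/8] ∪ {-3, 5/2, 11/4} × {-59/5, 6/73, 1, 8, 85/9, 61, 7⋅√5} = ({-4/9} × ℤ) ∪ ({-3, 18/7} × [-59/5, 3/8]) ∪ ({-3, 5/2, 11/4} × {-59/5, 6/73, 1, 8, 85/9, 61, 7⋅√5})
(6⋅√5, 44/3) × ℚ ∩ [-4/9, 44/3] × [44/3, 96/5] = (6⋅√5, 44/3) × (ℚ ∩ [44/3, 96/5])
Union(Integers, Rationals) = Rationals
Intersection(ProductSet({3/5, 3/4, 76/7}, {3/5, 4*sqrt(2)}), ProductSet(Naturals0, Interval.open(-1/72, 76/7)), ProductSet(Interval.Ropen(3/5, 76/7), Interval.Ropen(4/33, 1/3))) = EmptySet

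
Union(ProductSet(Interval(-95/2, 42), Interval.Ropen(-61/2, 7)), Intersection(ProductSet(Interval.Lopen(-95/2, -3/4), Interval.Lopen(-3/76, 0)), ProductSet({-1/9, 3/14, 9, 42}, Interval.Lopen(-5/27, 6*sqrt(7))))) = ProductSet(Interval(-95/2, 42), Interval.Ropen(-61/2, 7))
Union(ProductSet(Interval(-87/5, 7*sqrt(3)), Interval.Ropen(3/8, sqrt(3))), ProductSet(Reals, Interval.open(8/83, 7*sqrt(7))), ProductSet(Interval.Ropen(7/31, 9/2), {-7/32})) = Union(ProductSet(Interval.Ropen(7/31, 9/2), {-7/32}), ProductSet(Reals, Interval.open(8/83, 7*sqrt(7))))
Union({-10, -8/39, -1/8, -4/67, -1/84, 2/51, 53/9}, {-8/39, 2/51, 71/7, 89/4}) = {-10, -8/39, -1/8, -4/67, -1/84, 2/51, 53/9, 71/7, 89/4}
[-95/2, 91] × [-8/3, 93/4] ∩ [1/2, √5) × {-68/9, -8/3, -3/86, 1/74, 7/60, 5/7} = [1/2, √5) × {-8/3, -3/86, 1/74, 7/60, 5/7}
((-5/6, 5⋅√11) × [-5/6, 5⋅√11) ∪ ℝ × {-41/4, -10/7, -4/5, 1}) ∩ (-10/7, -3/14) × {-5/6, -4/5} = ((-10/7, -3/14) × {-4/5}) ∪ ((-5/6, -3/14) × {-5/6, -4/5})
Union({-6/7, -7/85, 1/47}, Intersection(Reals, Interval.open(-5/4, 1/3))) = Interval.open(-5/4, 1/3)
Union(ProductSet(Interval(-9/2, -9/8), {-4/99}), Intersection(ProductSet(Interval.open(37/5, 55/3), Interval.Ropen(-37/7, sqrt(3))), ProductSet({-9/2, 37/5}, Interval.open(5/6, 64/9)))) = ProductSet(Interval(-9/2, -9/8), {-4/99})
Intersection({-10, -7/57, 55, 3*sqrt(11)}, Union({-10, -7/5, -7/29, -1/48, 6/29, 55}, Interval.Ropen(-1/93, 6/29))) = {-10, 55}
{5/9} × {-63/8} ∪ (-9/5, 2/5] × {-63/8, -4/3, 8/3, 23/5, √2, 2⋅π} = ({5/9} × {-63/8}) ∪ ((-9/5, 2/5] × {-63/8, -4/3, 8/3, 23/5, √2, 2⋅π})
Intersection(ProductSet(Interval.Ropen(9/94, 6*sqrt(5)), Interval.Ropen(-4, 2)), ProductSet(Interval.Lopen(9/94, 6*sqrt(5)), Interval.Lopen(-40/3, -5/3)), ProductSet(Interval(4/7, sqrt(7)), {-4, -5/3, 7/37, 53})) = ProductSet(Interval(4/7, sqrt(7)), {-4, -5/3})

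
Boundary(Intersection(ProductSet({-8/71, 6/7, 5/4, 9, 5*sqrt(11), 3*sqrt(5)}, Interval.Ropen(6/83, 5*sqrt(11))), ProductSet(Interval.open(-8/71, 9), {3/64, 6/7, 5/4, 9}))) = ProductSet({6/7, 5/4, 3*sqrt(5)}, {6/7, 5/4, 9})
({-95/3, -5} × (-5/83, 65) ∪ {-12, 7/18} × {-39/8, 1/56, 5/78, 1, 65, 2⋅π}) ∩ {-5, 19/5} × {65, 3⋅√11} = {-5} × {3⋅√11}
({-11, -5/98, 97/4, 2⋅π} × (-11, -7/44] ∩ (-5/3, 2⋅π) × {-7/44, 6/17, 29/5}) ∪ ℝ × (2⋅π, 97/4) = ({-5/98} × {-7/44}) ∪ (ℝ × (2⋅π, 97/4))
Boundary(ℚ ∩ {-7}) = {-7}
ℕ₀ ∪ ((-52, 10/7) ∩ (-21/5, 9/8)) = (-21/5, 9/8) ∪ ℕ₀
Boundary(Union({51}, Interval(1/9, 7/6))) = {1/9, 7/6, 51}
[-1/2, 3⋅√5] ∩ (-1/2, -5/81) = (-1/2, -5/81)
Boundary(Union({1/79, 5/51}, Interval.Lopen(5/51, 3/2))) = {1/79, 5/51, 3/2}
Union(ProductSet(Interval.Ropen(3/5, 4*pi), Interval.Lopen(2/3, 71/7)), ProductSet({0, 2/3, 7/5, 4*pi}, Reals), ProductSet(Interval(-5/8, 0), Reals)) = Union(ProductSet(Interval.Ropen(3/5, 4*pi), Interval.Lopen(2/3, 71/7)), ProductSet(Union({2/3, 7/5, 4*pi}, Interval(-5/8, 0)), Reals))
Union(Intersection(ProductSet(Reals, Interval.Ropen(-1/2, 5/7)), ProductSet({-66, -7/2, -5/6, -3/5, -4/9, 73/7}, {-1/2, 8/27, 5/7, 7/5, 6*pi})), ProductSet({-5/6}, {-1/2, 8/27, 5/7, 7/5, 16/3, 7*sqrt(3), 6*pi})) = Union(ProductSet({-5/6}, {-1/2, 8/27, 5/7, 7/5, 16/3, 7*sqrt(3), 6*pi}), ProductSet({-66, -7/2, -5/6, -3/5, -4/9, 73/7}, {-1/2, 8/27}))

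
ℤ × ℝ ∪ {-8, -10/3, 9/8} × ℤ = (ℤ × ℝ) ∪ ({-8, -10/3, 9/8} × ℤ)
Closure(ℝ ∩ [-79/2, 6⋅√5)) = [-79/2, 6⋅√5]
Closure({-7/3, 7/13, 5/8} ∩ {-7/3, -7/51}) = {-7/3}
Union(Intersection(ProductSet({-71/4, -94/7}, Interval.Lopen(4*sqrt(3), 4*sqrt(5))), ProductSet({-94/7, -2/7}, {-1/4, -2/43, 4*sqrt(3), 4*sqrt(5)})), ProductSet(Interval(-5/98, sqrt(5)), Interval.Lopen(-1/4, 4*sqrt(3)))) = Union(ProductSet({-94/7}, {4*sqrt(5)}), ProductSet(Interval(-5/98, sqrt(5)), Interval.Lopen(-1/4, 4*sqrt(3))))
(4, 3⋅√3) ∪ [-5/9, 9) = [-5/9, 9)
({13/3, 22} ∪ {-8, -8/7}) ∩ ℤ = {-8, 22}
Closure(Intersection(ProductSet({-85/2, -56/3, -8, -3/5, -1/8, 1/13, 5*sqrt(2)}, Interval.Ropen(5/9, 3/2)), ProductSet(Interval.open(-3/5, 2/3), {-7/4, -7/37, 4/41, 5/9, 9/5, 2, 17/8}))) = ProductSet({-1/8, 1/13}, {5/9})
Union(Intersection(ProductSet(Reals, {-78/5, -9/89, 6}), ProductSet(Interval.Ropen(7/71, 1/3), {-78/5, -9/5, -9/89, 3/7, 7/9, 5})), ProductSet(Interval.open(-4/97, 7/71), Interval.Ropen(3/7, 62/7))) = Union(ProductSet(Interval.open(-4/97, 7/71), Interval.Ropen(3/7, 62/7)), ProductSet(Interval.Ropen(7/71, 1/3), {-78/5, -9/89}))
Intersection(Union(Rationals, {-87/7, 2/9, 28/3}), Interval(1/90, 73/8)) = Intersection(Interval(1/90, 73/8), Rationals)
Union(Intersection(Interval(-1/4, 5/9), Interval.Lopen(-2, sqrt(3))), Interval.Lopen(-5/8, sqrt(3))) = Interval.Lopen(-5/8, sqrt(3))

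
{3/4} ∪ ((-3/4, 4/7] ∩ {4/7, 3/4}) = {4/7, 3/4}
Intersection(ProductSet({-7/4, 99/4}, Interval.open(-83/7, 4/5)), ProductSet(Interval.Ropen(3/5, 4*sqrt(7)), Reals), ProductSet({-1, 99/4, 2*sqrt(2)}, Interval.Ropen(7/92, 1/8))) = EmptySet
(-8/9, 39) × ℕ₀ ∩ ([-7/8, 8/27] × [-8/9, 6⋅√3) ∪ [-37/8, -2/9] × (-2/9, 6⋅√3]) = (-8/9, 8/27] × {0, 1, …, 10}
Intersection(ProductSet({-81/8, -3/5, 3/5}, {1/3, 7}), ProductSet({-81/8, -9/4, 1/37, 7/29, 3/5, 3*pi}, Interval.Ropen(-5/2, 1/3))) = EmptySet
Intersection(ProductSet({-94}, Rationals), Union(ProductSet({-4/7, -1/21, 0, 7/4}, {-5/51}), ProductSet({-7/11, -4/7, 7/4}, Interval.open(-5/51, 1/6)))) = EmptySet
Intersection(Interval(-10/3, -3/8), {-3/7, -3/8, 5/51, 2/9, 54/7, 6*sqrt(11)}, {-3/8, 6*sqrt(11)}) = {-3/8}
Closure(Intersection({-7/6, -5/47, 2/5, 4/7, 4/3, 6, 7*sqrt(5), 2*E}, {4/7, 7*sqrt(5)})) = {4/7, 7*sqrt(5)}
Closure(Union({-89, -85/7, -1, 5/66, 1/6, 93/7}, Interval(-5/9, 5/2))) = Union({-89, -85/7, -1, 93/7}, Interval(-5/9, 5/2))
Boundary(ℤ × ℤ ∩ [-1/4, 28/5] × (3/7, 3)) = {0, 1, …, 5} × {1, 2}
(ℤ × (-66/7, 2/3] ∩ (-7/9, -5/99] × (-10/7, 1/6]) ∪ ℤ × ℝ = ℤ × ℝ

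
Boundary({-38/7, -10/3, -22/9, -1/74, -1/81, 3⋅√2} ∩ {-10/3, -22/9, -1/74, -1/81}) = {-10/3, -22/9, -1/74, -1/81}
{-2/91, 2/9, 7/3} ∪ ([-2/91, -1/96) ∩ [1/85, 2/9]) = {-2/91, 2/9, 7/3}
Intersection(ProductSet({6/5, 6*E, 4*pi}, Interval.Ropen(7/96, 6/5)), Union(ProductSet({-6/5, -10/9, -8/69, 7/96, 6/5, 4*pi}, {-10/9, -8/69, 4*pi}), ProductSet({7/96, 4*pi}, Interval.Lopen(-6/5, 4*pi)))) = ProductSet({4*pi}, Interval.Ropen(7/96, 6/5))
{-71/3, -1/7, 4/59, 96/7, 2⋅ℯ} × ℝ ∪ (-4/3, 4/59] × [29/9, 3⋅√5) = ({-71/3, -1/7, 4/59, 96/7, 2⋅ℯ} × ℝ) ∪ ((-4/3, 4/59] × [29/9, 3⋅√5))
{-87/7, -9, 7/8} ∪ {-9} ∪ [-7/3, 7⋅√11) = {-87/7, -9} ∪ [-7/3, 7⋅√11)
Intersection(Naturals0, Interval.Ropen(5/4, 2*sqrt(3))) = Range(2, 4, 1)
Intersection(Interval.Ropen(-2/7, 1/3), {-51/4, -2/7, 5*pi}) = {-2/7}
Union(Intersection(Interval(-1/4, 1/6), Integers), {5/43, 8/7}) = Union({5/43, 8/7}, Range(0, 1, 1))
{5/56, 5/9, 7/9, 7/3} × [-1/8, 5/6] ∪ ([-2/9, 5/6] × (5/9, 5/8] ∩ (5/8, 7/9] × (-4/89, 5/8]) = ({5/56, 5/9, 7/9, 7/3} × [-1/8, 5/6]) ∪ ((5/8, 7/9] × (5/9, 5/8])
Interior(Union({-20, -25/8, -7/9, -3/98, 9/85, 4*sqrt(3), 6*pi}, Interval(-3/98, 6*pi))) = Interval.open(-3/98, 6*pi)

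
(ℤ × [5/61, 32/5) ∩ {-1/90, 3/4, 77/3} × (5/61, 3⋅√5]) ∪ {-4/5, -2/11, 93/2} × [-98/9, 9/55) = {-4/5, -2/11, 93/2} × [-98/9, 9/55)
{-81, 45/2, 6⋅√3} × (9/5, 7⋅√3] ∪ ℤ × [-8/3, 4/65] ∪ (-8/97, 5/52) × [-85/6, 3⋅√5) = (ℤ × [-8/3, 4/65]) ∪ ((-8/97, 5/52) × [-85/6, 3⋅√5)) ∪ ({-81, 45/2, 6⋅√3} × (9/5, 7⋅√3])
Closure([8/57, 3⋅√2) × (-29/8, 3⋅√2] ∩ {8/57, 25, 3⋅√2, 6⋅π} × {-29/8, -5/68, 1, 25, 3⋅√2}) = {8/57} × {-5/68, 1, 3⋅√2}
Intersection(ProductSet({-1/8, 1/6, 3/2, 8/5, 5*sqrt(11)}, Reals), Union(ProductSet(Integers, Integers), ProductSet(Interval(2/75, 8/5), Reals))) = ProductSet({1/6, 3/2, 8/5}, Reals)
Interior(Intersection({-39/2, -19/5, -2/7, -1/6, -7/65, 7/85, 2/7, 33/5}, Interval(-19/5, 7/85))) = EmptySet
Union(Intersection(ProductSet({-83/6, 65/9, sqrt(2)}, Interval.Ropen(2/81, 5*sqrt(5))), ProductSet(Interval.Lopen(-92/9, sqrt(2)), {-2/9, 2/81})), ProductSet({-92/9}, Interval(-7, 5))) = Union(ProductSet({-92/9}, Interval(-7, 5)), ProductSet({sqrt(2)}, {2/81}))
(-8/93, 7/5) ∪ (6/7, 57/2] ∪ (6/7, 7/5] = (-8/93, 57/2]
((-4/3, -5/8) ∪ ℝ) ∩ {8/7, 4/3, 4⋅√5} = {8/7, 4/3, 4⋅√5}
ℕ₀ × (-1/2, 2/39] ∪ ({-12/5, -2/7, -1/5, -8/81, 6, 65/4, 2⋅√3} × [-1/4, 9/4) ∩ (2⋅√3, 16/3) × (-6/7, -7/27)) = ℕ₀ × (-1/2, 2/39]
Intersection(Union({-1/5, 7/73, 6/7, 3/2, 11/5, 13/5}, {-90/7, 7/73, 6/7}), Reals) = {-90/7, -1/5, 7/73, 6/7, 3/2, 11/5, 13/5}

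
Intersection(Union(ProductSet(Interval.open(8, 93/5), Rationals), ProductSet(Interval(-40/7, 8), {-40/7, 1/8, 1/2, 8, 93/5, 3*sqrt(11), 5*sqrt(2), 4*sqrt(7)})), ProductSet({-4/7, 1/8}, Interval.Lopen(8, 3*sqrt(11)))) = ProductSet({-4/7, 1/8}, {3*sqrt(11)})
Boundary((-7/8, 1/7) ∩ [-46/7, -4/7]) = {-7/8, -4/7}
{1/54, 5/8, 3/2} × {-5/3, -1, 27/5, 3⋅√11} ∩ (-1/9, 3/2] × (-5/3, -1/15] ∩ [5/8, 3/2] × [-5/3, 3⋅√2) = {5/8, 3/2} × {-1}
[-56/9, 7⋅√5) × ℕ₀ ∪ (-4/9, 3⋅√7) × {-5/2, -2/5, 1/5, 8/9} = ([-56/9, 7⋅√5) × ℕ₀) ∪ ((-4/9, 3⋅√7) × {-5/2, -2/5, 1/5, 8/9})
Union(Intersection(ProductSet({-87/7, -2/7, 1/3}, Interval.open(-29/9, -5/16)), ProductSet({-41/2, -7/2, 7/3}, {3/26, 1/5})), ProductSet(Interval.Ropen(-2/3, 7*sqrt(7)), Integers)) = ProductSet(Interval.Ropen(-2/3, 7*sqrt(7)), Integers)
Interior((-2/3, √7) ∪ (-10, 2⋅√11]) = (-10, 2⋅√11)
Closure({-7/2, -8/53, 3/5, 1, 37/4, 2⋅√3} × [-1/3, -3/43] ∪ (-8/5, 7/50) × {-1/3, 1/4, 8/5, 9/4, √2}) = ([-8/5, 7/50] × {-1/3, 1/4, 8/5, 9/4, √2}) ∪ ({-7/2, -8/53, 3/5, 1, 37/4, 2⋅√3} × [-1/3, -3/43])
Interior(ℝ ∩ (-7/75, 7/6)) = (-7/75, 7/6)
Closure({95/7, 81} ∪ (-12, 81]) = [-12, 81]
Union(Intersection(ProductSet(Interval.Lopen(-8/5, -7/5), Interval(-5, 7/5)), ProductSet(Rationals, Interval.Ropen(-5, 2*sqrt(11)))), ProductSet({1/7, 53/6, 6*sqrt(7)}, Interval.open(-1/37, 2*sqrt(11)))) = Union(ProductSet({1/7, 53/6, 6*sqrt(7)}, Interval.open(-1/37, 2*sqrt(11))), ProductSet(Intersection(Interval.Lopen(-8/5, -7/5), Rationals), Interval(-5, 7/5)))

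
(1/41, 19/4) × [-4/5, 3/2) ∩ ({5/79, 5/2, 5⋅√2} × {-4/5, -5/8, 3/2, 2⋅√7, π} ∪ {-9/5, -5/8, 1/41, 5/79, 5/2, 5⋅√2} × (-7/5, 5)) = {5/79, 5/2} × [-4/5, 3/2)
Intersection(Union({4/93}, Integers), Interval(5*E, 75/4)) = Range(14, 19, 1)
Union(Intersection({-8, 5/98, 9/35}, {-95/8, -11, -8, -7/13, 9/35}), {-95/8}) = {-95/8, -8, 9/35}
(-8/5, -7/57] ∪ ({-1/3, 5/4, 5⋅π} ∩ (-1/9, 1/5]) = (-8/5, -7/57]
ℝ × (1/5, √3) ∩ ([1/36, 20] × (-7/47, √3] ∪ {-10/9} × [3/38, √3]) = ({-10/9} ∪ [1/36, 20]) × (1/5, √3)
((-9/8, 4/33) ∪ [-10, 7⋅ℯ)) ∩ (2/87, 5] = (2/87, 5]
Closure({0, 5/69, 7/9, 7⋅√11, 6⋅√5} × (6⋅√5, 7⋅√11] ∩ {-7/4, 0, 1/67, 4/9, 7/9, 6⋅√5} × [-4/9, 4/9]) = ∅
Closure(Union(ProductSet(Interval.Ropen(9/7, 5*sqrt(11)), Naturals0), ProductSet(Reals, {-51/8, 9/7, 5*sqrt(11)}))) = Union(ProductSet(Interval(9/7, 5*sqrt(11)), Naturals0), ProductSet(Reals, {-51/8, 9/7, 5*sqrt(11)}))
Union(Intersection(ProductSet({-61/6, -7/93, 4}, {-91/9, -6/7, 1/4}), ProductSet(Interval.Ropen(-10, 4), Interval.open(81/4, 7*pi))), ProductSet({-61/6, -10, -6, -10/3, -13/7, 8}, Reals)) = ProductSet({-61/6, -10, -6, -10/3, -13/7, 8}, Reals)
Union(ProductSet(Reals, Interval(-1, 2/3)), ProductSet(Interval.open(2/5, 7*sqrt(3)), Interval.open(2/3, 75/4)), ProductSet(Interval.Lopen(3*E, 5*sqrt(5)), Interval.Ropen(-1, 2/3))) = Union(ProductSet(Interval.open(2/5, 7*sqrt(3)), Interval.open(2/3, 75/4)), ProductSet(Reals, Interval(-1, 2/3)))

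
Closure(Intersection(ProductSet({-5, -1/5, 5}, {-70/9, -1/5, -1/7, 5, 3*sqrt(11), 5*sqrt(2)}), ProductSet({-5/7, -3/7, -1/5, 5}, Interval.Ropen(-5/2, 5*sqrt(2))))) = ProductSet({-1/5, 5}, {-1/5, -1/7, 5})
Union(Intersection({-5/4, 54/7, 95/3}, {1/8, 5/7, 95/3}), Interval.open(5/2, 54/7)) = Union({95/3}, Interval.open(5/2, 54/7))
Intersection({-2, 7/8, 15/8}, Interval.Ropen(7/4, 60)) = {15/8}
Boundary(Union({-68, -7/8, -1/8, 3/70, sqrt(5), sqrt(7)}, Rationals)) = Reals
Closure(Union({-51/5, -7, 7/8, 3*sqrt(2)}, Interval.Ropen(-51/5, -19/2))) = Union({-7, 7/8, 3*sqrt(2)}, Interval(-51/5, -19/2))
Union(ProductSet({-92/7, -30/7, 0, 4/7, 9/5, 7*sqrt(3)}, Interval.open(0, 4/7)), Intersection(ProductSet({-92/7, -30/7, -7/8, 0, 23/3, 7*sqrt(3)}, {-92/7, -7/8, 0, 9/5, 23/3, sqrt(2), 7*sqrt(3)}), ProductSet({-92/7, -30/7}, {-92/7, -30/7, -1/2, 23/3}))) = Union(ProductSet({-92/7, -30/7}, {-92/7, 23/3}), ProductSet({-92/7, -30/7, 0, 4/7, 9/5, 7*sqrt(3)}, Interval.open(0, 4/7)))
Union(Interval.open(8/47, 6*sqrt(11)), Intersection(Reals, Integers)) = Union(Integers, Interval.open(8/47, 6*sqrt(11)))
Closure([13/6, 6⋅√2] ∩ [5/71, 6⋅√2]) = [13/6, 6⋅√2]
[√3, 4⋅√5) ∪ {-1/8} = {-1/8} ∪ [√3, 4⋅√5)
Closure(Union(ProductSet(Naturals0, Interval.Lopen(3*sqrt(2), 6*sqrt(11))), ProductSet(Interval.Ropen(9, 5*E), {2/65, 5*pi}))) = Union(ProductSet(Interval(9, 5*E), {2/65, 5*pi}), ProductSet(Naturals0, Interval(3*sqrt(2), 6*sqrt(11))))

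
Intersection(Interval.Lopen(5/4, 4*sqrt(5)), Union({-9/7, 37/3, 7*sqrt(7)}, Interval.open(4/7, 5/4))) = EmptySet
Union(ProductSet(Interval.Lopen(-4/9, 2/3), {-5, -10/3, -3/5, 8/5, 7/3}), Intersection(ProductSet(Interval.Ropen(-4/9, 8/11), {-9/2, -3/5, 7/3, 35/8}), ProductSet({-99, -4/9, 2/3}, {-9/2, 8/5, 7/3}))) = Union(ProductSet({-4/9, 2/3}, {-9/2, 7/3}), ProductSet(Interval.Lopen(-4/9, 2/3), {-5, -10/3, -3/5, 8/5, 7/3}))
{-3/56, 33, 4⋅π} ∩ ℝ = {-3/56, 33, 4⋅π}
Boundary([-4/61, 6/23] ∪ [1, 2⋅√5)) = {-4/61, 6/23, 1, 2⋅√5}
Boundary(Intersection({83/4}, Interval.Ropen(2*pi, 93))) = {83/4}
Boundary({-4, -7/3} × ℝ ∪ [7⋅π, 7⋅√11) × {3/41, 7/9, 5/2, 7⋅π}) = ({-4, -7/3} × ℝ) ∪ ([7⋅π, 7⋅√11] × {3/41, 7/9, 5/2, 7⋅π})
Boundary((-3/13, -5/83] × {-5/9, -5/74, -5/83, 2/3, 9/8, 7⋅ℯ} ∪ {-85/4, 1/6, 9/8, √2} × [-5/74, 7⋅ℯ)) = ({-85/4, 1/6, 9/8, √2} × [-5/74, 7⋅ℯ]) ∪ ([-3/13, -5/83] × {-5/9, -5/74, -5/83, 2/3, 9/8, 7⋅ℯ})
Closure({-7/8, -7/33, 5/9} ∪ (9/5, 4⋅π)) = {-7/8, -7/33, 5/9} ∪ [9/5, 4⋅π]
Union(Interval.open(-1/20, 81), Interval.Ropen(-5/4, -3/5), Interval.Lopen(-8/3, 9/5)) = Interval.open(-8/3, 81)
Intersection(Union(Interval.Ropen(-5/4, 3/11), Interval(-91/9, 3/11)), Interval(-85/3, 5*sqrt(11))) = Interval(-91/9, 3/11)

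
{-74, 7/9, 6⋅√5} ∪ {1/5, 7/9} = {-74, 1/5, 7/9, 6⋅√5}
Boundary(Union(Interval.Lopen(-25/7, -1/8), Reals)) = EmptySet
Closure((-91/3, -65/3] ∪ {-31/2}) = [-91/3, -65/3] ∪ {-31/2}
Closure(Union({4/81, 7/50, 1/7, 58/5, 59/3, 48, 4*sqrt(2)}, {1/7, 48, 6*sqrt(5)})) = {4/81, 7/50, 1/7, 58/5, 59/3, 48, 4*sqrt(2), 6*sqrt(5)}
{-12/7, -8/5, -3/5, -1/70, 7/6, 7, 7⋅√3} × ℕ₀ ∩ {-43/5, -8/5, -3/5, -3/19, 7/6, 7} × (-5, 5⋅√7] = {-8/5, -3/5, 7/6, 7} × {0, 1, …, 13}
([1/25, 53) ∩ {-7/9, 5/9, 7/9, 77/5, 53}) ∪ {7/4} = {5/9, 7/9, 7/4, 77/5}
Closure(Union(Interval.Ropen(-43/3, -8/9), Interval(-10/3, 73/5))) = Interval(-43/3, 73/5)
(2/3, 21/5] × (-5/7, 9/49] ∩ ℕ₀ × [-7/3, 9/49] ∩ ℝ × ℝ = {1, 2, 3, 4} × (-5/7, 9/49]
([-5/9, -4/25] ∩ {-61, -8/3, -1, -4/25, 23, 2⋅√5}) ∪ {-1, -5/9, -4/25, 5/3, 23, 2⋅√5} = {-1, -5/9, -4/25, 5/3, 23, 2⋅√5}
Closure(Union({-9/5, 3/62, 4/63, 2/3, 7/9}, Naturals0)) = Union({-9/5, 3/62, 4/63, 2/3, 7/9}, Naturals0)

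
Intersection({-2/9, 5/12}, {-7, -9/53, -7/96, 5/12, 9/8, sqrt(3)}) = {5/12}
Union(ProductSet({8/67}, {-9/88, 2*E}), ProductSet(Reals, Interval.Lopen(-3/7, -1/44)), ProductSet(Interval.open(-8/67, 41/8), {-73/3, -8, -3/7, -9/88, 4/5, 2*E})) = Union(ProductSet(Interval.open(-8/67, 41/8), {-73/3, -8, -3/7, -9/88, 4/5, 2*E}), ProductSet(Reals, Interval.Lopen(-3/7, -1/44)))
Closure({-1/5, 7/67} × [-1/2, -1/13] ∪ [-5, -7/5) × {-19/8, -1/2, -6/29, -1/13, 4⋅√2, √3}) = ({-1/5, 7/67} × [-1/2, -1/13]) ∪ ([-5, -7/5] × {-19/8, -1/2, -6/29, -1/13, 4⋅√2, √3})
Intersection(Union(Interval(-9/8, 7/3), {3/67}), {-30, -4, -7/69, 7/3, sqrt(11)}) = {-7/69, 7/3}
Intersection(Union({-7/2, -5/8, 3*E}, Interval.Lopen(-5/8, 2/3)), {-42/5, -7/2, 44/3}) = {-7/2}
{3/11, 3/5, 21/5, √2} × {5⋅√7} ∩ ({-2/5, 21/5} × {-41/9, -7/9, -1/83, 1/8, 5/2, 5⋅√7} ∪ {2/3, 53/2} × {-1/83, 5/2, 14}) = {21/5} × {5⋅√7}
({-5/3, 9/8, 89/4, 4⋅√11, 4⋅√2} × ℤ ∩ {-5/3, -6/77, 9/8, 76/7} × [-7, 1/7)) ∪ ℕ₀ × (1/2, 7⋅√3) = ({-5/3, 9/8} × {-7, -6, …, 0}) ∪ (ℕ₀ × (1/2, 7⋅√3))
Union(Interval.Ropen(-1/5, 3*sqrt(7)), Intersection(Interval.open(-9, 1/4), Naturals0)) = Union(Interval.Ropen(-1/5, 3*sqrt(7)), Range(0, 1, 1))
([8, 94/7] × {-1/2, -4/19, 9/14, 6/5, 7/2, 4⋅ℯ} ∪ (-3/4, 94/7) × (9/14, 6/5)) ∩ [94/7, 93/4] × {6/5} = {94/7} × {6/5}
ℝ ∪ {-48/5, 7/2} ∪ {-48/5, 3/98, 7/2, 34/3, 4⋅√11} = ℝ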